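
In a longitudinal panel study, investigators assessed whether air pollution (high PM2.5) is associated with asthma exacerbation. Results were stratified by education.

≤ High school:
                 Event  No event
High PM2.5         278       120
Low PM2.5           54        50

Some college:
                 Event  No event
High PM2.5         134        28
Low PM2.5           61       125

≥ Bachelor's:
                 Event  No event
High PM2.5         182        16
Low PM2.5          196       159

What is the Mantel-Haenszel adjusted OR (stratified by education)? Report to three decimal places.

5.456

OR_MH = Σ(aᵢdᵢ/nᵢ) / Σ(bᵢcᵢ/nᵢ), where nᵢ is the stratum total.
Stratum 1 (≤ High school): n = 502; a·d/n = 278·50/502 = 27.6892; b·c/n = 120·54/502 = 12.9084
Stratum 2 (Some college): n = 348; a·d/n = 134·125/348 = 48.1322; b·c/n = 28·61/348 = 4.9080
Stratum 3 (≥ Bachelor's): n = 553; a·d/n = 182·159/553 = 52.3291; b·c/n = 16·196/553 = 5.6709
OR_MH = (27.6892 + 48.1322 + 52.3291) / (12.9084 + 4.9080 + 5.6709) = 128.1505 / 23.4873 = 5.45616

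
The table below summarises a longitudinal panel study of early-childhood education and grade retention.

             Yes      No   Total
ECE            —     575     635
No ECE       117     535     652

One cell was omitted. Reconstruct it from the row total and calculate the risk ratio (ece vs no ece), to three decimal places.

0.527

The missing cell is in the exposed row: 635 − 575 = 60.
So a = 60, b = 575, c = 117, d = 535.
RR = [a/(a+b)] / [c/(c+d)] = (60/635) / (117/652) = 0.09449/0.17945 = 0.52655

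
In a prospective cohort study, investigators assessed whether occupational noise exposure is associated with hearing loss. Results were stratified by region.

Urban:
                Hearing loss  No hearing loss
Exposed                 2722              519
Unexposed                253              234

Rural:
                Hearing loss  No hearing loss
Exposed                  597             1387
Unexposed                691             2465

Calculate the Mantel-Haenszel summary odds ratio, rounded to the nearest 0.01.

2.06

OR_MH = Σ(aᵢdᵢ/nᵢ) / Σ(bᵢcᵢ/nᵢ), where nᵢ is the stratum total.
Stratum 1 (Urban): n = 3728; a·d/n = 2722·234/3728 = 170.8552; b·c/n = 519·253/3728 = 35.2218
Stratum 2 (Rural): n = 5140; a·d/n = 597·2465/5140 = 286.3045; b·c/n = 1387·691/5140 = 186.4625
OR_MH = (170.8552 + 286.3045) / (35.2218 + 186.4625) = 457.1596 / 221.6843 = 2.06221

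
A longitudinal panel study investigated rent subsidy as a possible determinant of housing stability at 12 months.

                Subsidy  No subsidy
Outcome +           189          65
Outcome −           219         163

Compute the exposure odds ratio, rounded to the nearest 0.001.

2.164

Reading the table with exposure as columns: a = 189 (Subsidy, case), b = 219 (Subsidy, non-case), c = 65 (No subsidy, case), d = 163.
OR = (a·d)/(b·c) = (189 × 163) / (219 × 65) = 30807 / 14235 = 2.16417
The odds of housing stability at 12 months are about 2.16 times as high in the subsidy group.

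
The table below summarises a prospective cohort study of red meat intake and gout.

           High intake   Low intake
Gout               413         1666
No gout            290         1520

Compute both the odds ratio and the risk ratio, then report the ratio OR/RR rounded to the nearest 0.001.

Reading the table with exposure as columns: a = 413 (High intake, case), b = 290 (High intake, non-case), c = 1666 (Low intake, case), d = 1520.
OR = (413·1520)/(290·1666) = 627760/483140 = 1.29933
Risk in exposed = 413/703 = 0.58748; risk in unexposed = 1666/3186 = 0.52291; RR = 1.12348
OR/RR = 1.29933 / 1.12348 = 1.15653
The outcome is not rare, so the OR lies further from 1 than the RR.

1.157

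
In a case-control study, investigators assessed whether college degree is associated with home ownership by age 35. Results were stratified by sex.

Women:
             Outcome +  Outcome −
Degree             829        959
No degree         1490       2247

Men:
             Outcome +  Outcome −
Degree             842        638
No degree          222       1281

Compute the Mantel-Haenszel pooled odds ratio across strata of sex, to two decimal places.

OR_MH = Σ(aᵢdᵢ/nᵢ) / Σ(bᵢcᵢ/nᵢ), where nᵢ is the stratum total.
Stratum 1 (Women): n = 5525; a·d/n = 829·2247/5525 = 337.1517; b·c/n = 959·1490/5525 = 258.6262
Stratum 2 (Men): n = 2983; a·d/n = 842·1281/2983 = 361.5830; b·c/n = 638·222/2983 = 47.4811
OR_MH = (337.1517 + 361.5830) / (258.6262 + 47.4811) = 698.7346 / 306.1073 = 2.28265

2.28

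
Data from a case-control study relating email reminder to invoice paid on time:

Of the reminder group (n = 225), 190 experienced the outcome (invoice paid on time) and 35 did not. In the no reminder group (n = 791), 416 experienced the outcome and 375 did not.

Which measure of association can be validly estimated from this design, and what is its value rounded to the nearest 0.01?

4.89

From the description: a = 190, b = 35, c = 416, d = 375.
This is a case-control study: participants were sampled on outcome status, so risks in the source population cannot be estimated directly — relative risk is not valid here. The odds ratio is the appropriate measure.
OR = (a·d)/(b·c) = (190 × 375) / (35 × 416) = 71250 / 14560 = 4.89354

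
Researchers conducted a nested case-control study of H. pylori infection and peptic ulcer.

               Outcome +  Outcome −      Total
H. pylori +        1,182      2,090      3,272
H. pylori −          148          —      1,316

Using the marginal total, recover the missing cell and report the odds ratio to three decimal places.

4.463

The missing cell is in the unexposed row: 1316 − 148 = 1168.
So a = 1182, b = 2090, c = 148, d = 1168.
OR = (a·d)/(b·c) = (1182 × 1168) / (2090 × 148) = 1380576 / 309320 = 4.46326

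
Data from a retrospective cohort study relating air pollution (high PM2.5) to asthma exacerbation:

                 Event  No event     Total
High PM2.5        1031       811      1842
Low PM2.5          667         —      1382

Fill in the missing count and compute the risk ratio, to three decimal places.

1.160

The missing cell is in the unexposed row: 1382 − 667 = 715.
So a = 1031, b = 811, c = 667, d = 715.
RR = [a/(a+b)] / [c/(c+d)] = (1031/1842) / (667/1382) = 0.55972/0.48263 = 1.15971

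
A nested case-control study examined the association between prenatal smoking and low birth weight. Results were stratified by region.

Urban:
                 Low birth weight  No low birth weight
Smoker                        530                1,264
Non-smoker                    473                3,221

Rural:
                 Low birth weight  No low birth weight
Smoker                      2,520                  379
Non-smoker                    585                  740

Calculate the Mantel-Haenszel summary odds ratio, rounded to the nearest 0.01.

4.66

OR_MH = Σ(aᵢdᵢ/nᵢ) / Σ(bᵢcᵢ/nᵢ), where nᵢ is the stratum total.
Stratum 1 (Urban): n = 5488; a·d/n = 530·3221/5488 = 311.0660; b·c/n = 1264·473/5488 = 108.9417
Stratum 2 (Rural): n = 4224; a·d/n = 2520·740/4224 = 441.4773; b·c/n = 379·585/4224 = 52.4893
OR_MH = (311.0660 + 441.4773) / (108.9417 + 52.4893) = 752.5432 / 161.4310 = 4.66170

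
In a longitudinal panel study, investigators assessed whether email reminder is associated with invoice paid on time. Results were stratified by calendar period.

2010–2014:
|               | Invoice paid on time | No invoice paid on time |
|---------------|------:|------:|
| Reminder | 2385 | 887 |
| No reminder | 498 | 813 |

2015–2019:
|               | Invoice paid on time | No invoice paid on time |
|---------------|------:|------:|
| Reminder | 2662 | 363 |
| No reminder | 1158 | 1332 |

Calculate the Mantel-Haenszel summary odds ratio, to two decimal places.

6.18

OR_MH = Σ(aᵢdᵢ/nᵢ) / Σ(bᵢcᵢ/nᵢ), where nᵢ is the stratum total.
Stratum 1 (2010–2014): n = 4583; a·d/n = 2385·813/4583 = 423.0864; b·c/n = 887·498/4583 = 96.3836
Stratum 2 (2015–2019): n = 5515; a·d/n = 2662·1332/5515 = 642.9345; b·c/n = 363·1158/5515 = 76.2201
OR_MH = (423.0864 + 642.9345) / (96.3836 + 76.2201) = 1066.0209 / 172.6037 = 6.17612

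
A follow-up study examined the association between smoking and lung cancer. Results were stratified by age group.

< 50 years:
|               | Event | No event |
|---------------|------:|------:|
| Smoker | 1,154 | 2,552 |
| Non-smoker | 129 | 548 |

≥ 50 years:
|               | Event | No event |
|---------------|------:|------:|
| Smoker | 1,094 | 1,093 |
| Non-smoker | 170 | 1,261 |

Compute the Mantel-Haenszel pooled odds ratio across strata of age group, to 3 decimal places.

4.156

OR_MH = Σ(aᵢdᵢ/nᵢ) / Σ(bᵢcᵢ/nᵢ), where nᵢ is the stratum total.
Stratum 1 (< 50 years): n = 4383; a·d/n = 1154·548/4383 = 144.2829; b·c/n = 2552·129/4383 = 75.1102
Stratum 2 (≥ 50 years): n = 3618; a·d/n = 1094·1261/3618 = 381.2974; b·c/n = 1093·170/3618 = 51.3571
OR_MH = (144.2829 + 381.2974) / (75.1102 + 51.3571) = 525.5803 / 126.4673 = 4.15586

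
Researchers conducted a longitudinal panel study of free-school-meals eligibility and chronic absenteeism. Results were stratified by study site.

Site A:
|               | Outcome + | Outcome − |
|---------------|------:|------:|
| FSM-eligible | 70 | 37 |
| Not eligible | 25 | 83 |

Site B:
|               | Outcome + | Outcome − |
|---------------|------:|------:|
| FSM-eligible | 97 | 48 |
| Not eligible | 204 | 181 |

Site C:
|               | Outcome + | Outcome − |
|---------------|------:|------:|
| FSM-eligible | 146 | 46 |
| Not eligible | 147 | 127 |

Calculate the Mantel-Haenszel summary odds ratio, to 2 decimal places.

OR_MH = Σ(aᵢdᵢ/nᵢ) / Σ(bᵢcᵢ/nᵢ), where nᵢ is the stratum total.
Stratum 1 (Site A): n = 215; a·d/n = 70·83/215 = 27.0233; b·c/n = 37·25/215 = 4.3023
Stratum 2 (Site B): n = 530; a·d/n = 97·181/530 = 33.1264; b·c/n = 48·204/530 = 18.4755
Stratum 3 (Site C): n = 466; a·d/n = 146·127/466 = 39.7897; b·c/n = 46·147/466 = 14.5107
OR_MH = (27.0233 + 33.1264 + 39.7897) / (4.3023 + 18.4755 + 14.5107) = 99.9394 / 37.2885 = 2.68016

2.68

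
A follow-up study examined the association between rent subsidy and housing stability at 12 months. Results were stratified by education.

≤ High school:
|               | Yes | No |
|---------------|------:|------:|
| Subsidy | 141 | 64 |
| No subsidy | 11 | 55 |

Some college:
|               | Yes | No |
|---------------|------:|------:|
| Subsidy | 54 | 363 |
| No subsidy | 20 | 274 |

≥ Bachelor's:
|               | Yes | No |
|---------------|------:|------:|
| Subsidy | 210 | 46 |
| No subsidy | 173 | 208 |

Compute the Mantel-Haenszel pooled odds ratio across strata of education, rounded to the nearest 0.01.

4.66

OR_MH = Σ(aᵢdᵢ/nᵢ) / Σ(bᵢcᵢ/nᵢ), where nᵢ is the stratum total.
Stratum 1 (≤ High school): n = 271; a·d/n = 141·55/271 = 28.6162; b·c/n = 64·11/271 = 2.5978
Stratum 2 (Some college): n = 711; a·d/n = 54·274/711 = 20.8101; b·c/n = 363·20/711 = 10.2110
Stratum 3 (≥ Bachelor's): n = 637; a·d/n = 210·208/637 = 68.5714; b·c/n = 46·173/637 = 12.4929
OR_MH = (28.6162 + 20.8101 + 68.5714) / (2.5978 + 10.2110 + 12.4929) = 117.9978 / 25.3017 = 4.66363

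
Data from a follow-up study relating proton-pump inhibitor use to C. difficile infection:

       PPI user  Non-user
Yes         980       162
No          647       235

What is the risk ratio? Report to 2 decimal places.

Reading the table with exposure as columns: a = 980 (PPI user, case), b = 647 (PPI user, non-case), c = 162 (Non-user, case), d = 235.
Risk in exposed = 980/1627 = 0.60234; risk in unexposed = 162/397 = 0.40806.
RR = 0.60234 / 0.40806 = 1.47609
The risk among the exposed is 1.48 times that among the unexposed.

1.48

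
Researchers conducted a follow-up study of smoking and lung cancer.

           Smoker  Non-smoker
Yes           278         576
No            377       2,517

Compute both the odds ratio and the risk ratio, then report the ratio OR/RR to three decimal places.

Reading the table with exposure as columns: a = 278 (Smoker, case), b = 377 (Smoker, non-case), c = 576 (Non-smoker, case), d = 2517.
OR = (278·2517)/(377·576) = 699726/217152 = 3.22229
Risk in exposed = 278/655 = 0.42443; risk in unexposed = 576/3093 = 0.18623; RR = 2.27909
OR/RR = 3.22229 / 2.27909 = 1.41385
The outcome is not rare, so the OR lies further from 1 than the RR.

1.414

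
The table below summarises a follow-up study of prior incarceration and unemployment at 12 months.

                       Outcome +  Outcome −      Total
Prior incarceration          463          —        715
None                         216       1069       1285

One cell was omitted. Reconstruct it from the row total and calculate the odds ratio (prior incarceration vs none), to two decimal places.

The missing cell is in the exposed row: 715 − 463 = 252.
So a = 463, b = 252, c = 216, d = 1069.
OR = (a·d)/(b·c) = (463 × 1069) / (252 × 216) = 494947 / 54432 = 9.09294

9.09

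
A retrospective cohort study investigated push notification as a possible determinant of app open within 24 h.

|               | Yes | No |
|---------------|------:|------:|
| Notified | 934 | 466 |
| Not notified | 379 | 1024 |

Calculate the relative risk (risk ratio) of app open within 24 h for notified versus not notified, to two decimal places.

Cells: a = 934, b = 466, c = 379, d = 1024.
Risk in exposed = 934/1400 = 0.66714; risk in unexposed = 379/1403 = 0.27014.
RR = 0.66714 / 0.27014 = 2.46966
The risk among the exposed is 2.47 times that among the unexposed.

2.47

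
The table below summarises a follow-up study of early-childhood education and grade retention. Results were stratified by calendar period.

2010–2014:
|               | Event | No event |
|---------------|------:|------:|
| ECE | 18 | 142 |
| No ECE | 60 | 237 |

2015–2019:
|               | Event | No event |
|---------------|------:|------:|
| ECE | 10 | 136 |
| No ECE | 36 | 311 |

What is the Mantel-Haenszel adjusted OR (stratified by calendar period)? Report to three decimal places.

OR_MH = Σ(aᵢdᵢ/nᵢ) / Σ(bᵢcᵢ/nᵢ), where nᵢ is the stratum total.
Stratum 1 (2010–2014): n = 457; a·d/n = 18·237/457 = 9.3348; b·c/n = 142·60/457 = 18.6433
Stratum 2 (2015–2019): n = 493; a·d/n = 10·311/493 = 6.3083; b·c/n = 136·36/493 = 9.9310
OR_MH = (9.3348 + 6.3083) / (18.6433 + 9.9310) = 15.6431 / 28.5744 = 0.54745

0.547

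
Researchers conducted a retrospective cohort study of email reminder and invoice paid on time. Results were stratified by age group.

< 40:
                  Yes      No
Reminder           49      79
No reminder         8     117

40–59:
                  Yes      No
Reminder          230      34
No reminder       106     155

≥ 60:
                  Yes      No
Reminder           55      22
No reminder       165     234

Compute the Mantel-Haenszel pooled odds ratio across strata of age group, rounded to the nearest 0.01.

6.92

OR_MH = Σ(aᵢdᵢ/nᵢ) / Σ(bᵢcᵢ/nᵢ), where nᵢ is the stratum total.
Stratum 1 (< 40): n = 253; a·d/n = 49·117/253 = 22.6601; b·c/n = 79·8/253 = 2.4980
Stratum 2 (40–59): n = 525; a·d/n = 230·155/525 = 67.9048; b·c/n = 34·106/525 = 6.8648
Stratum 3 (≥ 60): n = 476; a·d/n = 55·234/476 = 27.0378; b·c/n = 22·165/476 = 7.6261
OR_MH = (22.6601 + 67.9048 + 27.0378) / (2.4980 + 6.8648 + 7.6261) = 117.6027 / 16.9888 = 6.92235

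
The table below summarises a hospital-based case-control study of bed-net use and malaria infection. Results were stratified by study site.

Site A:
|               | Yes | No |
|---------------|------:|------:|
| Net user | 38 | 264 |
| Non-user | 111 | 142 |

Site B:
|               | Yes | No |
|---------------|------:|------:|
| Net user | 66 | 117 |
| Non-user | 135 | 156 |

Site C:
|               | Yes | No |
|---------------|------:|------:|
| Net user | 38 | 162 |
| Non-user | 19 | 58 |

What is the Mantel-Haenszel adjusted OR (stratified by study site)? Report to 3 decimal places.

OR_MH = Σ(aᵢdᵢ/nᵢ) / Σ(bᵢcᵢ/nᵢ), where nᵢ is the stratum total.
Stratum 1 (Site A): n = 555; a·d/n = 38·142/555 = 9.7225; b·c/n = 264·111/555 = 52.8000
Stratum 2 (Site B): n = 474; a·d/n = 66·156/474 = 21.7215; b·c/n = 117·135/474 = 33.3228
Stratum 3 (Site C): n = 277; a·d/n = 38·58/277 = 7.9567; b·c/n = 162·19/277 = 11.1119
OR_MH = (9.7225 + 21.7215 + 7.9567) / (52.8000 + 33.3228 + 11.1119) = 39.4007 / 97.2347 = 0.40521

0.405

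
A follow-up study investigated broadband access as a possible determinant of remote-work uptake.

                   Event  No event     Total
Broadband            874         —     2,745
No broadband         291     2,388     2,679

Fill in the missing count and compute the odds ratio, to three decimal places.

3.833

The missing cell is in the exposed row: 2745 − 874 = 1871.
So a = 874, b = 1871, c = 291, d = 2388.
OR = (a·d)/(b·c) = (874 × 2388) / (1871 × 291) = 2087112 / 544461 = 3.83335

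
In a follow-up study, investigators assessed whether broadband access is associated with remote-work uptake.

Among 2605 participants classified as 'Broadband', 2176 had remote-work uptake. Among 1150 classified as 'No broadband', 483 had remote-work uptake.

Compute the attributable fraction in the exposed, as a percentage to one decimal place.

49.7

From the description: a = 2176, b = 429, c = 483, d = 667.
Risk in exposed = 2176/2605 = 0.83532; risk in unexposed = 483/1150 = 0.42000.
RR = 0.83532/0.42000 = 1.98885
AR% = (RR − 1)/RR × 100 = (1.98885 − 1)/1.98885 × 100 = 49.7197%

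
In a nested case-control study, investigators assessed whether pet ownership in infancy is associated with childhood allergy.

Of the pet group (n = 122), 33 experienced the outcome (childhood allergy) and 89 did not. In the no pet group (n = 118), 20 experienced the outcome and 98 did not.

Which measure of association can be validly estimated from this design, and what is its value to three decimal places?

From the description: a = 33, b = 89, c = 20, d = 98.
This is a nested case-control study: participants were sampled on outcome status, so risks in the source population cannot be estimated directly — relative risk is not valid here. The odds ratio is the appropriate measure.
OR = (a·d)/(b·c) = (33 × 98) / (89 × 20) = 3234 / 1780 = 1.81685

1.817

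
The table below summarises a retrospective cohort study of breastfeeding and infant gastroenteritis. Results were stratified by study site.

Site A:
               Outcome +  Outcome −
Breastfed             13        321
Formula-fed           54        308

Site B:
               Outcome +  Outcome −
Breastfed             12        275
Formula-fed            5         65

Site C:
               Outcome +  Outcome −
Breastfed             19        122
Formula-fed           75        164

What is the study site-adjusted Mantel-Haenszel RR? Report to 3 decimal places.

0.365

RR_MH = Σ(aᵢ·n₀ᵢ/nᵢ) / Σ(cᵢ·n₁ᵢ/nᵢ), with n₁ᵢ = aᵢ+bᵢ (exposed), n₀ᵢ = cᵢ+dᵢ (unexposed), nᵢ = n₁ᵢ+n₀ᵢ.
Stratum 1 (Site A): n₁ = 334, n₀ = 362, n = 696; a·n₀/n = 13·362/696 = 6.7615; c·n₁/n = 54·334/696 = 25.9138
Stratum 2 (Site B): n₁ = 287, n₀ = 70, n = 357; a·n₀/n = 12·70/357 = 2.3529; c·n₁/n = 5·287/357 = 4.0196
Stratum 3 (Site C): n₁ = 141, n₀ = 239, n = 380; a·n₀/n = 19·239/380 = 11.9500; c·n₁/n = 75·141/380 = 27.8289
RR_MH = (6.7615 + 2.3529 + 11.9500) / (25.9138 + 4.0196 + 27.8289) = 21.0644 / 57.7623 = 0.36467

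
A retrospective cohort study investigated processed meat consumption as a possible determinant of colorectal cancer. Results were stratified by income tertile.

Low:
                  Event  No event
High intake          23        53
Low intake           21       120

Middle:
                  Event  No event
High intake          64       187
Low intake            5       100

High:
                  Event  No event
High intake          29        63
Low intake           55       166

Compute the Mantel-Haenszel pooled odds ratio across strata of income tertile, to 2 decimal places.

2.45

OR_MH = Σ(aᵢdᵢ/nᵢ) / Σ(bᵢcᵢ/nᵢ), where nᵢ is the stratum total.
Stratum 1 (Low): n = 217; a·d/n = 23·120/217 = 12.7189; b·c/n = 53·21/217 = 5.1290
Stratum 2 (Middle): n = 356; a·d/n = 64·100/356 = 17.9775; b·c/n = 187·5/356 = 2.6264
Stratum 3 (High): n = 313; a·d/n = 29·166/313 = 15.3802; b·c/n = 63·55/313 = 11.0703
OR_MH = (12.7189 + 17.9775 + 15.3802) / (5.1290 + 2.6264 + 11.0703) = 46.0766 / 18.8257 = 2.44753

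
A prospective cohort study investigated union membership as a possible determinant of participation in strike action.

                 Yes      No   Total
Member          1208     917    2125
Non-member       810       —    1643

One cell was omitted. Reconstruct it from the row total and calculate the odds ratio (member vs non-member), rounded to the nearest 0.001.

The missing cell is in the unexposed row: 1643 − 810 = 833.
So a = 1208, b = 917, c = 810, d = 833.
OR = (a·d)/(b·c) = (1208 × 833) / (917 × 810) = 1006264 / 742770 = 1.35475

1.355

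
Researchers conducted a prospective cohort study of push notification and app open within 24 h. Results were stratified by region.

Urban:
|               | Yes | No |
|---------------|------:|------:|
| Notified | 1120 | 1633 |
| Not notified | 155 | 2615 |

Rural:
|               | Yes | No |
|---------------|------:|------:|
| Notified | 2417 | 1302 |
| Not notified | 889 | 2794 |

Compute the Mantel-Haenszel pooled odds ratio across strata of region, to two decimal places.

OR_MH = Σ(aᵢdᵢ/nᵢ) / Σ(bᵢcᵢ/nᵢ), where nᵢ is the stratum total.
Stratum 1 (Urban): n = 5523; a·d/n = 1120·2615/5523 = 530.2915; b·c/n = 1633·155/5523 = 45.8293
Stratum 2 (Rural): n = 7402; a·d/n = 2417·2794/7402 = 912.3342; b·c/n = 1302·889/7402 = 156.3737
OR_MH = (530.2915 + 912.3342) / (45.8293 + 156.3737) = 1442.6257 / 202.2029 = 7.13454

7.13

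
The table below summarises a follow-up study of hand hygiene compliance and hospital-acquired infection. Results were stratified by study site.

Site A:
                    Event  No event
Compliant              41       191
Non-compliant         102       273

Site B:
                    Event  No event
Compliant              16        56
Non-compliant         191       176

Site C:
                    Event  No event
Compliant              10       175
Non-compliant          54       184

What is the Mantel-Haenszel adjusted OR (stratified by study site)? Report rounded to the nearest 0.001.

0.371

OR_MH = Σ(aᵢdᵢ/nᵢ) / Σ(bᵢcᵢ/nᵢ), where nᵢ is the stratum total.
Stratum 1 (Site A): n = 607; a·d/n = 41·273/607 = 18.4399; b·c/n = 191·102/607 = 32.0956
Stratum 2 (Site B): n = 439; a·d/n = 16·176/439 = 6.4146; b·c/n = 56·191/439 = 24.3645
Stratum 3 (Site C): n = 423; a·d/n = 10·184/423 = 4.3499; b·c/n = 175·54/423 = 22.3404
OR_MH = (18.4399 + 6.4146 + 4.3499) / (32.0956 + 24.3645 + 22.3404) = 29.2043 / 78.8004 = 0.37061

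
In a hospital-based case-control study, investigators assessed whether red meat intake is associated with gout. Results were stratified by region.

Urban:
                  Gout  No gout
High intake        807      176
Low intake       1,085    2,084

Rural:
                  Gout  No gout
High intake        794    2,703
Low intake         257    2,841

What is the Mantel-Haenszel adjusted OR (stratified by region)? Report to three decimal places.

OR_MH = Σ(aᵢdᵢ/nᵢ) / Σ(bᵢcᵢ/nᵢ), where nᵢ is the stratum total.
Stratum 1 (Urban): n = 4152; a·d/n = 807·2084/4152 = 405.0549; b·c/n = 176·1085/4152 = 45.9923
Stratum 2 (Rural): n = 6595; a·d/n = 794·2841/6595 = 342.0400; b·c/n = 2703·257/6595 = 105.3330
OR_MH = (405.0549 + 342.0400) / (45.9923 + 105.3330) = 747.0949 / 151.3253 = 4.93701

4.937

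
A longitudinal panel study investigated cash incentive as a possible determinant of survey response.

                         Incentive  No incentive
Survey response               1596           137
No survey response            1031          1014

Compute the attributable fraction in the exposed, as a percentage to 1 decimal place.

Reading the table with exposure as columns: a = 1596 (Incentive, case), b = 1031 (Incentive, non-case), c = 137 (No incentive, case), d = 1014.
Risk in exposed = 1596/2627 = 0.60754; risk in unexposed = 137/1151 = 0.11903.
RR = 0.60754/0.11903 = 5.10420
AR% = (RR − 1)/RR × 100 = (5.10420 − 1)/5.10420 × 100 = 80.4083%

80.4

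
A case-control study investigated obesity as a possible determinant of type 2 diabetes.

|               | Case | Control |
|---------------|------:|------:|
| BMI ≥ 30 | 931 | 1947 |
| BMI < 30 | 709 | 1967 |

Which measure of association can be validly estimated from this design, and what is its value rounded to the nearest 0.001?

1.327

Cells: a = 931, b = 1947, c = 709, d = 1967.
This is a case-control study: participants were sampled on outcome status, so risks in the source population cannot be estimated directly — relative risk is not valid here. The odds ratio is the appropriate measure.
OR = (a·d)/(b·c) = (931 × 1967) / (1947 × 709) = 1831277 / 1380423 = 1.32661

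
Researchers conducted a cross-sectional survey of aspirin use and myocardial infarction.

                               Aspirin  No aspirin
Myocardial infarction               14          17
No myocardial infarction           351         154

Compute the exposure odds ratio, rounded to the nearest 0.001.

Reading the table with exposure as columns: a = 14 (Aspirin, case), b = 351 (Aspirin, non-case), c = 17 (No aspirin, case), d = 154.
OR = (a·d)/(b·c) = (14 × 154) / (351 × 17) = 2156 / 5967 = 0.36132
Exposure is associated with lower odds of myocardial infarction (OR = 0.36 < 1).

0.361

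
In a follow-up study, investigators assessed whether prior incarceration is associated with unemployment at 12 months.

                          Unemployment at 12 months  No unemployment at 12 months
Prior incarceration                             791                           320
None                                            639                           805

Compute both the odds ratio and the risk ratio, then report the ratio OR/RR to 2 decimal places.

Cells: a = 791, b = 320, c = 639, d = 805.
OR = (791·805)/(320·639) = 636755/204480 = 3.11402
Risk in exposed = 791/1111 = 0.71197; risk in unexposed = 639/1444 = 0.44252; RR = 1.60890
OR/RR = 3.11402 / 1.60890 = 1.93550
The outcome is not rare, so the OR lies further from 1 than the RR.

1.94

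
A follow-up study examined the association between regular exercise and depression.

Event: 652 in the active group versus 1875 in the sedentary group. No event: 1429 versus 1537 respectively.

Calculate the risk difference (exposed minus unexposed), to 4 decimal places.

-0.2362

From the description: a = 652, b = 1429, c = 1875, d = 1537.
Risk in exposed = 652/2081 = 0.313311; risk in unexposed = 1875/3412 = 0.549531.
Risk difference = 0.313311 − 0.549531 = -0.236220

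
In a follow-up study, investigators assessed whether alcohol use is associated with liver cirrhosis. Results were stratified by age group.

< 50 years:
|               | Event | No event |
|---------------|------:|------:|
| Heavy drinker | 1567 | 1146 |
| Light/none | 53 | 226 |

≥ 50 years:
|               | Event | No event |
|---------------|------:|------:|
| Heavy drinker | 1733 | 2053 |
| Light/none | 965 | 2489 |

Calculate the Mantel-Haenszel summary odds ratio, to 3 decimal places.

OR_MH = Σ(aᵢdᵢ/nᵢ) / Σ(bᵢcᵢ/nᵢ), where nᵢ is the stratum total.
Stratum 1 (< 50 years): n = 2992; a·d/n = 1567·226/2992 = 118.3630; b·c/n = 1146·53/2992 = 20.3001
Stratum 2 (≥ 50 years): n = 7240; a·d/n = 1733·2489/7240 = 595.7786; b·c/n = 2053·965/7240 = 273.6388
OR_MH = (118.3630 + 595.7786) / (20.3001 + 273.6388) = 714.1416 / 293.9389 = 2.42956

2.430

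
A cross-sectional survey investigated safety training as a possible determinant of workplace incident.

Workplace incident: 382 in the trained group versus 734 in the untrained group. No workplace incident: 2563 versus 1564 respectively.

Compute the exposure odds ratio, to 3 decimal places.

From the description: a = 382, b = 2563, c = 734, d = 1564.
OR = (a·d)/(b·c) = (382 × 1564) / (2563 × 734) = 597448 / 1881242 = 0.31758
Exposure is associated with lower odds of workplace incident (OR = 0.32 < 1).

0.318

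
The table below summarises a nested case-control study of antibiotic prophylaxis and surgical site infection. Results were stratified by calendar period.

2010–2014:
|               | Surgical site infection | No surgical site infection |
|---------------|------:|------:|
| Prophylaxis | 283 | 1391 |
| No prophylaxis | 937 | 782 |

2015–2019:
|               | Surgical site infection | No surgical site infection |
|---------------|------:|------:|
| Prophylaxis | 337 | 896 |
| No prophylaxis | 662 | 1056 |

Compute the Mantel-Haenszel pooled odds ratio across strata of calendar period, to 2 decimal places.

0.32

OR_MH = Σ(aᵢdᵢ/nᵢ) / Σ(bᵢcᵢ/nᵢ), where nᵢ is the stratum total.
Stratum 1 (2010–2014): n = 3393; a·d/n = 283·782/3393 = 65.2243; b·c/n = 1391·937/3393 = 384.1341
Stratum 2 (2015–2019): n = 2951; a·d/n = 337·1056/2951 = 120.5937; b·c/n = 896·662/2951 = 201.0003
OR_MH = (65.2243 + 120.5937) / (384.1341 + 201.0003) = 185.8180 / 585.1344 = 0.31756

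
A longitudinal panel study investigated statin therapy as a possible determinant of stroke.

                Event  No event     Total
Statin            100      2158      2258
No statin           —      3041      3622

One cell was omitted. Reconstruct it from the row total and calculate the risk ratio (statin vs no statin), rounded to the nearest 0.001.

0.276

The missing cell is in the unexposed row: 3622 − 3041 = 581.
So a = 100, b = 2158, c = 581, d = 3041.
RR = [a/(a+b)] / [c/(c+d)] = (100/2258) / (581/3622) = 0.04429/0.16041 = 0.27609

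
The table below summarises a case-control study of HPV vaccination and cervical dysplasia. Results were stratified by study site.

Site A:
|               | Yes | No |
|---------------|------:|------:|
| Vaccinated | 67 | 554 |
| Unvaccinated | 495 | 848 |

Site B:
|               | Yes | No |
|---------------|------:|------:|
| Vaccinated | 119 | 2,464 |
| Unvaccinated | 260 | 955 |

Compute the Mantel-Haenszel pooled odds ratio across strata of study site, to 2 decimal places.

OR_MH = Σ(aᵢdᵢ/nᵢ) / Σ(bᵢcᵢ/nᵢ), where nᵢ is the stratum total.
Stratum 1 (Site A): n = 1964; a·d/n = 67·848/1964 = 28.9287; b·c/n = 554·495/1964 = 139.6283
Stratum 2 (Site B): n = 3798; a·d/n = 119·955/3798 = 29.9223; b·c/n = 2464·260/3798 = 168.6783
OR_MH = (28.9287 + 29.9223) / (139.6283 + 168.6783) = 58.8510 / 308.3066 = 0.19088

0.19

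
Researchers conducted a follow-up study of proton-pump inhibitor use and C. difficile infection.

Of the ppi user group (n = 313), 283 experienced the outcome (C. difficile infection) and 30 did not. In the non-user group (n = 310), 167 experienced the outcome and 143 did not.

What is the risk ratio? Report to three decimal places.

From the description: a = 283, b = 30, c = 167, d = 143.
Risk in exposed = 283/313 = 0.90415; risk in unexposed = 167/310 = 0.53871.
RR = 0.90415 / 0.53871 = 1.67837
The risk among the exposed is 1.68 times that among the unexposed.

1.678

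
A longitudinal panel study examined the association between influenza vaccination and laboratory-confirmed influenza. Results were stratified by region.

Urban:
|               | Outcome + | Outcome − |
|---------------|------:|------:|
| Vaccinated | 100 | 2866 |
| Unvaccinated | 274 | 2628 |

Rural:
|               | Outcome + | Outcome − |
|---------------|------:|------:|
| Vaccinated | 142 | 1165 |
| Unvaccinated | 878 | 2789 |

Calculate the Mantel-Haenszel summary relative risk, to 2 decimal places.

0.42

RR_MH = Σ(aᵢ·n₀ᵢ/nᵢ) / Σ(cᵢ·n₁ᵢ/nᵢ), with n₁ᵢ = aᵢ+bᵢ (exposed), n₀ᵢ = cᵢ+dᵢ (unexposed), nᵢ = n₁ᵢ+n₀ᵢ.
Stratum 1 (Urban): n₁ = 2966, n₀ = 2902, n = 5868; a·n₀/n = 100·2902/5868 = 49.4547; c·n₁/n = 274·2966/5868 = 138.4942
Stratum 2 (Rural): n₁ = 1307, n₀ = 3667, n = 4974; a·n₀/n = 142·3667/4974 = 104.6872; c·n₁/n = 878·1307/4974 = 230.7089
RR_MH = (49.4547 + 104.6872) / (138.4942 + 230.7089) = 154.1418 / 369.2031 = 0.41750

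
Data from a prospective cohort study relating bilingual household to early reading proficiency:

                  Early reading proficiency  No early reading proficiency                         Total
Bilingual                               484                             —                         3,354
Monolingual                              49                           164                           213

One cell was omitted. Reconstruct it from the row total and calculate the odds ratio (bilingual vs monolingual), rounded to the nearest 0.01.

0.56

The missing cell is in the exposed row: 3354 − 484 = 2870.
So a = 484, b = 2870, c = 49, d = 164.
OR = (a·d)/(b·c) = (484 × 164) / (2870 × 49) = 79376 / 140630 = 0.56443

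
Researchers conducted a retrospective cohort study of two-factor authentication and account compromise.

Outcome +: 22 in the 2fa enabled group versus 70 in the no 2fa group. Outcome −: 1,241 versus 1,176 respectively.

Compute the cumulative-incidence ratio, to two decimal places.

0.31

From the description: a = 22, b = 1241, c = 70, d = 1176.
Risk in exposed = 22/1263 = 0.01742; risk in unexposed = 70/1246 = 0.05618.
RR = 0.01742 / 0.05618 = 0.31006
The risk is 69% lower among the exposed than among the unexposed.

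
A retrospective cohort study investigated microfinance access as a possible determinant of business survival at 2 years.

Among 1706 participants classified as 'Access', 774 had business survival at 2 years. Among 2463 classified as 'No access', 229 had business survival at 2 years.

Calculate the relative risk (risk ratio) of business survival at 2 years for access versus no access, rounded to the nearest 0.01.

From the description: a = 774, b = 932, c = 229, d = 2234.
Risk in exposed = 774/1706 = 0.45369; risk in unexposed = 229/2463 = 0.09298.
RR = 0.45369 / 0.09298 = 4.87967
The risk among the exposed is 4.88 times that among the unexposed.

4.88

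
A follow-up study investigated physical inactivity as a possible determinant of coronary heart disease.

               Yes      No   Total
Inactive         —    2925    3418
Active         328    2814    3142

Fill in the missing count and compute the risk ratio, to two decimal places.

1.38

The missing cell is in the exposed row: 3418 − 2925 = 493.
So a = 493, b = 2925, c = 328, d = 2814.
RR = [a/(a+b)] / [c/(c+d)] = (493/3418) / (328/3142) = 0.14424/0.10439 = 1.38168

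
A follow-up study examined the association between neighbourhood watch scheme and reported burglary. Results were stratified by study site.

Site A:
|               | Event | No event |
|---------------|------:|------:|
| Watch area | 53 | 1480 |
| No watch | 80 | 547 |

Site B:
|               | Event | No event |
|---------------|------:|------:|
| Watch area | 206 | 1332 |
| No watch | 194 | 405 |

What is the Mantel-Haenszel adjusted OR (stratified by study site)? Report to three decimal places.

OR_MH = Σ(aᵢdᵢ/nᵢ) / Σ(bᵢcᵢ/nᵢ), where nᵢ is the stratum total.
Stratum 1 (Site A): n = 2160; a·d/n = 53·547/2160 = 13.4218; b·c/n = 1480·80/2160 = 54.8148
Stratum 2 (Site B): n = 2137; a·d/n = 206·405/2137 = 39.0407; b·c/n = 1332·194/2137 = 120.9209
OR_MH = (13.4218 + 39.0407) / (54.8148 + 120.9209) = 52.4625 / 175.7357 = 0.29853

0.299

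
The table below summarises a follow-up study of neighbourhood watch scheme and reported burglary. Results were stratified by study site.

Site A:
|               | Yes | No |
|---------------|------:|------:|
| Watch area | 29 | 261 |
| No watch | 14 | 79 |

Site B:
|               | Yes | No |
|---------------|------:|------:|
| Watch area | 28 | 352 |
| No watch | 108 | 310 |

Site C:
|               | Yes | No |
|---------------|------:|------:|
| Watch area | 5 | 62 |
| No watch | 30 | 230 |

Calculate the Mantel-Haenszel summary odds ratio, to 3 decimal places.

0.324

OR_MH = Σ(aᵢdᵢ/nᵢ) / Σ(bᵢcᵢ/nᵢ), where nᵢ is the stratum total.
Stratum 1 (Site A): n = 383; a·d/n = 29·79/383 = 5.9817; b·c/n = 261·14/383 = 9.5405
Stratum 2 (Site B): n = 798; a·d/n = 28·310/798 = 10.8772; b·c/n = 352·108/798 = 47.6391
Stratum 3 (Site C): n = 327; a·d/n = 5·230/327 = 3.5168; b·c/n = 62·30/327 = 5.6881
OR_MH = (5.9817 + 10.8772 + 3.5168) / (9.5405 + 47.6391 + 5.6881) = 20.3757 / 62.8676 = 0.32411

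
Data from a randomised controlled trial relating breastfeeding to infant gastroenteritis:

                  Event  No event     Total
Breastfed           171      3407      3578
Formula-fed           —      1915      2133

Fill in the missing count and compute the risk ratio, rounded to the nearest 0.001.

0.468

The missing cell is in the unexposed row: 2133 − 1915 = 218.
So a = 171, b = 3407, c = 218, d = 1915.
RR = [a/(a+b)] / [c/(c+d)] = (171/3578) / (218/2133) = 0.04779/0.10220 = 0.46762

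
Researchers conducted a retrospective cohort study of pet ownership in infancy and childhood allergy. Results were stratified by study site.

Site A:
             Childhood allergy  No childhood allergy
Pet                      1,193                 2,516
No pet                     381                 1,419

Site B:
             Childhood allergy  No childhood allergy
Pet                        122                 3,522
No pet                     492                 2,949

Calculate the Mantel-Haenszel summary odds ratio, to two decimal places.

OR_MH = Σ(aᵢdᵢ/nᵢ) / Σ(bᵢcᵢ/nᵢ), where nᵢ is the stratum total.
Stratum 1 (Site A): n = 5509; a·d/n = 1193·1419/5509 = 307.2912; b·c/n = 2516·381/5509 = 174.0054
Stratum 2 (Site B): n = 7085; a·d/n = 122·2949/7085 = 50.7802; b·c/n = 3522·492/7085 = 244.5764
OR_MH = (307.2912 + 50.7802) / (174.0054 + 244.5764) = 358.0714 / 418.5819 = 0.85544

0.86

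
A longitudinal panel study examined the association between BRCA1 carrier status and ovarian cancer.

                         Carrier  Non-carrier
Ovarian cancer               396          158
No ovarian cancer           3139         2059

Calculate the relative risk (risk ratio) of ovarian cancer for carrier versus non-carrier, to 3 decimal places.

Reading the table with exposure as columns: a = 396 (Carrier, case), b = 3139 (Carrier, non-case), c = 158 (Non-carrier, case), d = 2059.
Risk in exposed = 396/3535 = 0.11202; risk in unexposed = 158/2217 = 0.07127.
RR = 0.11202 / 0.07127 = 1.57186
The risk among the exposed is 1.57 times that among the unexposed.

1.572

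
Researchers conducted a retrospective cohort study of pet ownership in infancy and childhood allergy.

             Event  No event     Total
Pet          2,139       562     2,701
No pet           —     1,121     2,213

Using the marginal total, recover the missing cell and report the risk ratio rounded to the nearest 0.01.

The missing cell is in the unexposed row: 2213 − 1121 = 1092.
So a = 2139, b = 562, c = 1092, d = 1121.
RR = [a/(a+b)] / [c/(c+d)] = (2139/2701) / (1092/2213) = 0.79193/0.49345 = 1.60489

1.60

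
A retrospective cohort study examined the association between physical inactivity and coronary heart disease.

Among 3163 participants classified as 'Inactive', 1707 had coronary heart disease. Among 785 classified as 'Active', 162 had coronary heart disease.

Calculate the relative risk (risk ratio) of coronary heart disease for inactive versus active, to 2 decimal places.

From the description: a = 1707, b = 1456, c = 162, d = 623.
Risk in exposed = 1707/3163 = 0.53968; risk in unexposed = 162/785 = 0.20637.
RR = 0.53968 / 0.20637 = 2.61510
The risk among the exposed is 2.62 times that among the unexposed.

2.62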